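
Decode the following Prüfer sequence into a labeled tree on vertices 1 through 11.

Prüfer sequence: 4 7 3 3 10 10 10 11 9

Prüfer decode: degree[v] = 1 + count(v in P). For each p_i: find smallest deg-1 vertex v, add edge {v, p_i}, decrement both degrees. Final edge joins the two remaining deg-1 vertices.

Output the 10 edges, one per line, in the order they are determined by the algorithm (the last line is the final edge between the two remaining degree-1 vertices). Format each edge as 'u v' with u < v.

Answer: 1 4
2 7
3 4
3 5
3 10
6 10
7 10
8 11
9 10
9 11

Derivation:
Initial degrees: {1:1, 2:1, 3:3, 4:2, 5:1, 6:1, 7:2, 8:1, 9:2, 10:4, 11:2}
Step 1: smallest deg-1 vertex = 1, p_1 = 4. Add edge {1,4}. Now deg[1]=0, deg[4]=1.
Step 2: smallest deg-1 vertex = 2, p_2 = 7. Add edge {2,7}. Now deg[2]=0, deg[7]=1.
Step 3: smallest deg-1 vertex = 4, p_3 = 3. Add edge {3,4}. Now deg[4]=0, deg[3]=2.
Step 4: smallest deg-1 vertex = 5, p_4 = 3. Add edge {3,5}. Now deg[5]=0, deg[3]=1.
Step 5: smallest deg-1 vertex = 3, p_5 = 10. Add edge {3,10}. Now deg[3]=0, deg[10]=3.
Step 6: smallest deg-1 vertex = 6, p_6 = 10. Add edge {6,10}. Now deg[6]=0, deg[10]=2.
Step 7: smallest deg-1 vertex = 7, p_7 = 10. Add edge {7,10}. Now deg[7]=0, deg[10]=1.
Step 8: smallest deg-1 vertex = 8, p_8 = 11. Add edge {8,11}. Now deg[8]=0, deg[11]=1.
Step 9: smallest deg-1 vertex = 10, p_9 = 9. Add edge {9,10}. Now deg[10]=0, deg[9]=1.
Final: two remaining deg-1 vertices are 9, 11. Add edge {9,11}.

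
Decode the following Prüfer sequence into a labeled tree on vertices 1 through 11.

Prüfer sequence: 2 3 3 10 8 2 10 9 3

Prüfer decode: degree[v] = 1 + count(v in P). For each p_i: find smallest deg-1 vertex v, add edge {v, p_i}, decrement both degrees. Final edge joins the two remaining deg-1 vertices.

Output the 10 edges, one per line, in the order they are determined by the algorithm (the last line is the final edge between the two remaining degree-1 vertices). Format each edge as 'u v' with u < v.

Initial degrees: {1:1, 2:3, 3:4, 4:1, 5:1, 6:1, 7:1, 8:2, 9:2, 10:3, 11:1}
Step 1: smallest deg-1 vertex = 1, p_1 = 2. Add edge {1,2}. Now deg[1]=0, deg[2]=2.
Step 2: smallest deg-1 vertex = 4, p_2 = 3. Add edge {3,4}. Now deg[4]=0, deg[3]=3.
Step 3: smallest deg-1 vertex = 5, p_3 = 3. Add edge {3,5}. Now deg[5]=0, deg[3]=2.
Step 4: smallest deg-1 vertex = 6, p_4 = 10. Add edge {6,10}. Now deg[6]=0, deg[10]=2.
Step 5: smallest deg-1 vertex = 7, p_5 = 8. Add edge {7,8}. Now deg[7]=0, deg[8]=1.
Step 6: smallest deg-1 vertex = 8, p_6 = 2. Add edge {2,8}. Now deg[8]=0, deg[2]=1.
Step 7: smallest deg-1 vertex = 2, p_7 = 10. Add edge {2,10}. Now deg[2]=0, deg[10]=1.
Step 8: smallest deg-1 vertex = 10, p_8 = 9. Add edge {9,10}. Now deg[10]=0, deg[9]=1.
Step 9: smallest deg-1 vertex = 9, p_9 = 3. Add edge {3,9}. Now deg[9]=0, deg[3]=1.
Final: two remaining deg-1 vertices are 3, 11. Add edge {3,11}.

Answer: 1 2
3 4
3 5
6 10
7 8
2 8
2 10
9 10
3 9
3 11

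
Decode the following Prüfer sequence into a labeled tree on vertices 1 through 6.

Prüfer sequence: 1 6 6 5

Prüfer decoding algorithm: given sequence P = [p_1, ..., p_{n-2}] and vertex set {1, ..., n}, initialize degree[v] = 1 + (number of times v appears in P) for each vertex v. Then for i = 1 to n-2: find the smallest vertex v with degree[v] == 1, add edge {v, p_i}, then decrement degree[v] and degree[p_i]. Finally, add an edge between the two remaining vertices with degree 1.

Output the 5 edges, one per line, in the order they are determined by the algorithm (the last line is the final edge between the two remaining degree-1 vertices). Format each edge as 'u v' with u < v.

Answer: 1 2
1 6
3 6
4 5
5 6

Derivation:
Initial degrees: {1:2, 2:1, 3:1, 4:1, 5:2, 6:3}
Step 1: smallest deg-1 vertex = 2, p_1 = 1. Add edge {1,2}. Now deg[2]=0, deg[1]=1.
Step 2: smallest deg-1 vertex = 1, p_2 = 6. Add edge {1,6}. Now deg[1]=0, deg[6]=2.
Step 3: smallest deg-1 vertex = 3, p_3 = 6. Add edge {3,6}. Now deg[3]=0, deg[6]=1.
Step 4: smallest deg-1 vertex = 4, p_4 = 5. Add edge {4,5}. Now deg[4]=0, deg[5]=1.
Final: two remaining deg-1 vertices are 5, 6. Add edge {5,6}.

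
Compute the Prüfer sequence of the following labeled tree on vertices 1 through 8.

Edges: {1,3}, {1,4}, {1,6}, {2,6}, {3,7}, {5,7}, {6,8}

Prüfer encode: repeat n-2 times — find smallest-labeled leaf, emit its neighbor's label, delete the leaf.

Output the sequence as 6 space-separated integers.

Answer: 6 1 7 3 1 6

Derivation:
Step 1: leaves = {2,4,5,8}. Remove smallest leaf 2, emit neighbor 6.
Step 2: leaves = {4,5,8}. Remove smallest leaf 4, emit neighbor 1.
Step 3: leaves = {5,8}. Remove smallest leaf 5, emit neighbor 7.
Step 4: leaves = {7,8}. Remove smallest leaf 7, emit neighbor 3.
Step 5: leaves = {3,8}. Remove smallest leaf 3, emit neighbor 1.
Step 6: leaves = {1,8}. Remove smallest leaf 1, emit neighbor 6.
Done: 2 vertices remain (6, 8). Sequence = [6 1 7 3 1 6]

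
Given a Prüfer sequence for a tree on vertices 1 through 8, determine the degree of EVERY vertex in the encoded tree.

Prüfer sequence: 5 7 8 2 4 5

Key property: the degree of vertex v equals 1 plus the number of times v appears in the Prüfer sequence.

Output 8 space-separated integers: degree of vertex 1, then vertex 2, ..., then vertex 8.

Answer: 1 2 1 2 3 1 2 2

Derivation:
p_1 = 5: count[5] becomes 1
p_2 = 7: count[7] becomes 1
p_3 = 8: count[8] becomes 1
p_4 = 2: count[2] becomes 1
p_5 = 4: count[4] becomes 1
p_6 = 5: count[5] becomes 2
Degrees (1 + count): deg[1]=1+0=1, deg[2]=1+1=2, deg[3]=1+0=1, deg[4]=1+1=2, deg[5]=1+2=3, deg[6]=1+0=1, deg[7]=1+1=2, deg[8]=1+1=2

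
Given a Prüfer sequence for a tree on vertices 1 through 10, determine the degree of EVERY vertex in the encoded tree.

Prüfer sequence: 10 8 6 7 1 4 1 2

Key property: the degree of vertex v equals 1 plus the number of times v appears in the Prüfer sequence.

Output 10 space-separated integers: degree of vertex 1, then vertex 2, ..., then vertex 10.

Answer: 3 2 1 2 1 2 2 2 1 2

Derivation:
p_1 = 10: count[10] becomes 1
p_2 = 8: count[8] becomes 1
p_3 = 6: count[6] becomes 1
p_4 = 7: count[7] becomes 1
p_5 = 1: count[1] becomes 1
p_6 = 4: count[4] becomes 1
p_7 = 1: count[1] becomes 2
p_8 = 2: count[2] becomes 1
Degrees (1 + count): deg[1]=1+2=3, deg[2]=1+1=2, deg[3]=1+0=1, deg[4]=1+1=2, deg[5]=1+0=1, deg[6]=1+1=2, deg[7]=1+1=2, deg[8]=1+1=2, deg[9]=1+0=1, deg[10]=1+1=2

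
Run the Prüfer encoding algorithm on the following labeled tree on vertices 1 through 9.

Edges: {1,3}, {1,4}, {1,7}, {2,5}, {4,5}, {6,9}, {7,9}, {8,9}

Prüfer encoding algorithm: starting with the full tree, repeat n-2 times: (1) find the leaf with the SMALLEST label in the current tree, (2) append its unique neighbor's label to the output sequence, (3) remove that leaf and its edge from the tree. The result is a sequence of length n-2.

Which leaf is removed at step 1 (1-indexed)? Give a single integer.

Answer: 2

Derivation:
Step 1: current leaves = {2,3,6,8}. Remove leaf 2 (neighbor: 5).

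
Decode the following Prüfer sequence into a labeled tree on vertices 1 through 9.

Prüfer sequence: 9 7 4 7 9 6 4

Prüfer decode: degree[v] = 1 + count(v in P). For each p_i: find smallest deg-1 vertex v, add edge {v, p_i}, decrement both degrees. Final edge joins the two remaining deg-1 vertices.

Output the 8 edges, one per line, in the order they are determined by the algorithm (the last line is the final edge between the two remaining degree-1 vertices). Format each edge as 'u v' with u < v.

Initial degrees: {1:1, 2:1, 3:1, 4:3, 5:1, 6:2, 7:3, 8:1, 9:3}
Step 1: smallest deg-1 vertex = 1, p_1 = 9. Add edge {1,9}. Now deg[1]=0, deg[9]=2.
Step 2: smallest deg-1 vertex = 2, p_2 = 7. Add edge {2,7}. Now deg[2]=0, deg[7]=2.
Step 3: smallest deg-1 vertex = 3, p_3 = 4. Add edge {3,4}. Now deg[3]=0, deg[4]=2.
Step 4: smallest deg-1 vertex = 5, p_4 = 7. Add edge {5,7}. Now deg[5]=0, deg[7]=1.
Step 5: smallest deg-1 vertex = 7, p_5 = 9. Add edge {7,9}. Now deg[7]=0, deg[9]=1.
Step 6: smallest deg-1 vertex = 8, p_6 = 6. Add edge {6,8}. Now deg[8]=0, deg[6]=1.
Step 7: smallest deg-1 vertex = 6, p_7 = 4. Add edge {4,6}. Now deg[6]=0, deg[4]=1.
Final: two remaining deg-1 vertices are 4, 9. Add edge {4,9}.

Answer: 1 9
2 7
3 4
5 7
7 9
6 8
4 6
4 9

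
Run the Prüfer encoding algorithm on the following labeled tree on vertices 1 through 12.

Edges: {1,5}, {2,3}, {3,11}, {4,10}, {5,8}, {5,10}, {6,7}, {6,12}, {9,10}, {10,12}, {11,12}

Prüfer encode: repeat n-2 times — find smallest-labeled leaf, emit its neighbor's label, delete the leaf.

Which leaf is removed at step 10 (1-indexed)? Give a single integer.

Answer: 10

Derivation:
Step 1: current leaves = {1,2,4,7,8,9}. Remove leaf 1 (neighbor: 5).
Step 2: current leaves = {2,4,7,8,9}. Remove leaf 2 (neighbor: 3).
Step 3: current leaves = {3,4,7,8,9}. Remove leaf 3 (neighbor: 11).
Step 4: current leaves = {4,7,8,9,11}. Remove leaf 4 (neighbor: 10).
Step 5: current leaves = {7,8,9,11}. Remove leaf 7 (neighbor: 6).
Step 6: current leaves = {6,8,9,11}. Remove leaf 6 (neighbor: 12).
Step 7: current leaves = {8,9,11}. Remove leaf 8 (neighbor: 5).
Step 8: current leaves = {5,9,11}. Remove leaf 5 (neighbor: 10).
Step 9: current leaves = {9,11}. Remove leaf 9 (neighbor: 10).
Step 10: current leaves = {10,11}. Remove leaf 10 (neighbor: 12).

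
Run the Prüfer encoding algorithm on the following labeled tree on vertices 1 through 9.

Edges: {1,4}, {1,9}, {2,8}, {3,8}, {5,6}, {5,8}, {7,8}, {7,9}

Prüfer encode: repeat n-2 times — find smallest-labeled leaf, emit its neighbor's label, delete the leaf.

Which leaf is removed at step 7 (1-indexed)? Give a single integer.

Step 1: current leaves = {2,3,4,6}. Remove leaf 2 (neighbor: 8).
Step 2: current leaves = {3,4,6}. Remove leaf 3 (neighbor: 8).
Step 3: current leaves = {4,6}. Remove leaf 4 (neighbor: 1).
Step 4: current leaves = {1,6}. Remove leaf 1 (neighbor: 9).
Step 5: current leaves = {6,9}. Remove leaf 6 (neighbor: 5).
Step 6: current leaves = {5,9}. Remove leaf 5 (neighbor: 8).
Step 7: current leaves = {8,9}. Remove leaf 8 (neighbor: 7).

Answer: 8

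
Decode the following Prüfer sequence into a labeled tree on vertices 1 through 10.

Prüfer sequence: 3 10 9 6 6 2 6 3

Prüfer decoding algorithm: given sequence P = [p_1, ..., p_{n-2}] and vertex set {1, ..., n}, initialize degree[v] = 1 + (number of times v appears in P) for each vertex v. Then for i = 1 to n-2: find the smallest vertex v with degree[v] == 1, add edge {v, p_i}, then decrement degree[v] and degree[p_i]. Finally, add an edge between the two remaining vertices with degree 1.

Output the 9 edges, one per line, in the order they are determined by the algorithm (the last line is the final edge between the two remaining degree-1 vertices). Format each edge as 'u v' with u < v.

Initial degrees: {1:1, 2:2, 3:3, 4:1, 5:1, 6:4, 7:1, 8:1, 9:2, 10:2}
Step 1: smallest deg-1 vertex = 1, p_1 = 3. Add edge {1,3}. Now deg[1]=0, deg[3]=2.
Step 2: smallest deg-1 vertex = 4, p_2 = 10. Add edge {4,10}. Now deg[4]=0, deg[10]=1.
Step 3: smallest deg-1 vertex = 5, p_3 = 9. Add edge {5,9}. Now deg[5]=0, deg[9]=1.
Step 4: smallest deg-1 vertex = 7, p_4 = 6. Add edge {6,7}. Now deg[7]=0, deg[6]=3.
Step 5: smallest deg-1 vertex = 8, p_5 = 6. Add edge {6,8}. Now deg[8]=0, deg[6]=2.
Step 6: smallest deg-1 vertex = 9, p_6 = 2. Add edge {2,9}. Now deg[9]=0, deg[2]=1.
Step 7: smallest deg-1 vertex = 2, p_7 = 6. Add edge {2,6}. Now deg[2]=0, deg[6]=1.
Step 8: smallest deg-1 vertex = 6, p_8 = 3. Add edge {3,6}. Now deg[6]=0, deg[3]=1.
Final: two remaining deg-1 vertices are 3, 10. Add edge {3,10}.

Answer: 1 3
4 10
5 9
6 7
6 8
2 9
2 6
3 6
3 10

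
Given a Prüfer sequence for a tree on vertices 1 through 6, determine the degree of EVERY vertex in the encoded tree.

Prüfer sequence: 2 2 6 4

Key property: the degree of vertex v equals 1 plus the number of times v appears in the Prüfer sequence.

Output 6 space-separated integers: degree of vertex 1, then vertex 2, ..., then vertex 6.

p_1 = 2: count[2] becomes 1
p_2 = 2: count[2] becomes 2
p_3 = 6: count[6] becomes 1
p_4 = 4: count[4] becomes 1
Degrees (1 + count): deg[1]=1+0=1, deg[2]=1+2=3, deg[3]=1+0=1, deg[4]=1+1=2, deg[5]=1+0=1, deg[6]=1+1=2

Answer: 1 3 1 2 1 2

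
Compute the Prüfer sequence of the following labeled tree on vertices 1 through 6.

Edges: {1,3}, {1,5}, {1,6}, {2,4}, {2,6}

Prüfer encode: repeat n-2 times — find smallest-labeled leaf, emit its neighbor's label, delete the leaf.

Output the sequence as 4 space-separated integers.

Answer: 1 2 6 1

Derivation:
Step 1: leaves = {3,4,5}. Remove smallest leaf 3, emit neighbor 1.
Step 2: leaves = {4,5}. Remove smallest leaf 4, emit neighbor 2.
Step 3: leaves = {2,5}. Remove smallest leaf 2, emit neighbor 6.
Step 4: leaves = {5,6}. Remove smallest leaf 5, emit neighbor 1.
Done: 2 vertices remain (1, 6). Sequence = [1 2 6 1]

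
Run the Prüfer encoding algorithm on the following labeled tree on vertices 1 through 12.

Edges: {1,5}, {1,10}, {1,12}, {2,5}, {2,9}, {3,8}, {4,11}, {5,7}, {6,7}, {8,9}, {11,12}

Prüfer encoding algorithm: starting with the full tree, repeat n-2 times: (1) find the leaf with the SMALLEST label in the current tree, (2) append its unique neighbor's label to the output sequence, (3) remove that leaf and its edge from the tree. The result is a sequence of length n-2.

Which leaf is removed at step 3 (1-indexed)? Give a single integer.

Answer: 6

Derivation:
Step 1: current leaves = {3,4,6,10}. Remove leaf 3 (neighbor: 8).
Step 2: current leaves = {4,6,8,10}. Remove leaf 4 (neighbor: 11).
Step 3: current leaves = {6,8,10,11}. Remove leaf 6 (neighbor: 7).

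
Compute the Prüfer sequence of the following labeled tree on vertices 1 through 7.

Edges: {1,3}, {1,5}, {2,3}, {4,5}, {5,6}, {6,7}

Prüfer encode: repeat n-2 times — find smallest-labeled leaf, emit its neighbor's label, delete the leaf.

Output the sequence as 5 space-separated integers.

Answer: 3 1 5 5 6

Derivation:
Step 1: leaves = {2,4,7}. Remove smallest leaf 2, emit neighbor 3.
Step 2: leaves = {3,4,7}. Remove smallest leaf 3, emit neighbor 1.
Step 3: leaves = {1,4,7}. Remove smallest leaf 1, emit neighbor 5.
Step 4: leaves = {4,7}. Remove smallest leaf 4, emit neighbor 5.
Step 5: leaves = {5,7}. Remove smallest leaf 5, emit neighbor 6.
Done: 2 vertices remain (6, 7). Sequence = [3 1 5 5 6]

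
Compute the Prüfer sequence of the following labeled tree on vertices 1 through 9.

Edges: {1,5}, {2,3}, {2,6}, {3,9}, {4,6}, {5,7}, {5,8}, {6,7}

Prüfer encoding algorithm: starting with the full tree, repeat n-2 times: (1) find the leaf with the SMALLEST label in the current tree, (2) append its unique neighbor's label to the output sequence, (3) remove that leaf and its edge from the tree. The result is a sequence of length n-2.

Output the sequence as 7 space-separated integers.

Step 1: leaves = {1,4,8,9}. Remove smallest leaf 1, emit neighbor 5.
Step 2: leaves = {4,8,9}. Remove smallest leaf 4, emit neighbor 6.
Step 3: leaves = {8,9}. Remove smallest leaf 8, emit neighbor 5.
Step 4: leaves = {5,9}. Remove smallest leaf 5, emit neighbor 7.
Step 5: leaves = {7,9}. Remove smallest leaf 7, emit neighbor 6.
Step 6: leaves = {6,9}. Remove smallest leaf 6, emit neighbor 2.
Step 7: leaves = {2,9}. Remove smallest leaf 2, emit neighbor 3.
Done: 2 vertices remain (3, 9). Sequence = [5 6 5 7 6 2 3]

Answer: 5 6 5 7 6 2 3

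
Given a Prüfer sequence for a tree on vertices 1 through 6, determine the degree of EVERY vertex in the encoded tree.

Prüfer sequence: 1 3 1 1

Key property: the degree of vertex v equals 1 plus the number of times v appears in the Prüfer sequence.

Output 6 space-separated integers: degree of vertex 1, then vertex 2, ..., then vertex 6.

Answer: 4 1 2 1 1 1

Derivation:
p_1 = 1: count[1] becomes 1
p_2 = 3: count[3] becomes 1
p_3 = 1: count[1] becomes 2
p_4 = 1: count[1] becomes 3
Degrees (1 + count): deg[1]=1+3=4, deg[2]=1+0=1, deg[3]=1+1=2, deg[4]=1+0=1, deg[5]=1+0=1, deg[6]=1+0=1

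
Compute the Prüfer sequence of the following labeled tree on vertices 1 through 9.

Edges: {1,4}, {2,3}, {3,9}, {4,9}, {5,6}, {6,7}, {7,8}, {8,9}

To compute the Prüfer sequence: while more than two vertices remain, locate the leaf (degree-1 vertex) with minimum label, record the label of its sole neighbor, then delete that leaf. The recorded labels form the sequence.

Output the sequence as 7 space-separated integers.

Step 1: leaves = {1,2,5}. Remove smallest leaf 1, emit neighbor 4.
Step 2: leaves = {2,4,5}. Remove smallest leaf 2, emit neighbor 3.
Step 3: leaves = {3,4,5}. Remove smallest leaf 3, emit neighbor 9.
Step 4: leaves = {4,5}. Remove smallest leaf 4, emit neighbor 9.
Step 5: leaves = {5,9}. Remove smallest leaf 5, emit neighbor 6.
Step 6: leaves = {6,9}. Remove smallest leaf 6, emit neighbor 7.
Step 7: leaves = {7,9}. Remove smallest leaf 7, emit neighbor 8.
Done: 2 vertices remain (8, 9). Sequence = [4 3 9 9 6 7 8]

Answer: 4 3 9 9 6 7 8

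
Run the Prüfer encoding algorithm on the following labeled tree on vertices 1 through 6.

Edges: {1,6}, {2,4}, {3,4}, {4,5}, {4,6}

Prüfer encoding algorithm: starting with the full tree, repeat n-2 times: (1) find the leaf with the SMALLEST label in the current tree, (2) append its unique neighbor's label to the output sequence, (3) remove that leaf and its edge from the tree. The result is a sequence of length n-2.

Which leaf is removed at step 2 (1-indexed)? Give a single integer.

Step 1: current leaves = {1,2,3,5}. Remove leaf 1 (neighbor: 6).
Step 2: current leaves = {2,3,5,6}. Remove leaf 2 (neighbor: 4).

Answer: 2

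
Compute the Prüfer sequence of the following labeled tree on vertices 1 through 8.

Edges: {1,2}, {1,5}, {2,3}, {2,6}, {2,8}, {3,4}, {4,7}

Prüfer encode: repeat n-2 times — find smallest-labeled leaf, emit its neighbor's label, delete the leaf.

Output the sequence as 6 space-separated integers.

Step 1: leaves = {5,6,7,8}. Remove smallest leaf 5, emit neighbor 1.
Step 2: leaves = {1,6,7,8}. Remove smallest leaf 1, emit neighbor 2.
Step 3: leaves = {6,7,8}. Remove smallest leaf 6, emit neighbor 2.
Step 4: leaves = {7,8}. Remove smallest leaf 7, emit neighbor 4.
Step 5: leaves = {4,8}. Remove smallest leaf 4, emit neighbor 3.
Step 6: leaves = {3,8}. Remove smallest leaf 3, emit neighbor 2.
Done: 2 vertices remain (2, 8). Sequence = [1 2 2 4 3 2]

Answer: 1 2 2 4 3 2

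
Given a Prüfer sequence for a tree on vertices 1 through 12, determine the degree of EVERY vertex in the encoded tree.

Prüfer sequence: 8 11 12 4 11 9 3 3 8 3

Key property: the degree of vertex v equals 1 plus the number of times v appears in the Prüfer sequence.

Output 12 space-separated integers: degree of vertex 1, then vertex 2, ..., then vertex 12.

Answer: 1 1 4 2 1 1 1 3 2 1 3 2

Derivation:
p_1 = 8: count[8] becomes 1
p_2 = 11: count[11] becomes 1
p_3 = 12: count[12] becomes 1
p_4 = 4: count[4] becomes 1
p_5 = 11: count[11] becomes 2
p_6 = 9: count[9] becomes 1
p_7 = 3: count[3] becomes 1
p_8 = 3: count[3] becomes 2
p_9 = 8: count[8] becomes 2
p_10 = 3: count[3] becomes 3
Degrees (1 + count): deg[1]=1+0=1, deg[2]=1+0=1, deg[3]=1+3=4, deg[4]=1+1=2, deg[5]=1+0=1, deg[6]=1+0=1, deg[7]=1+0=1, deg[8]=1+2=3, deg[9]=1+1=2, deg[10]=1+0=1, deg[11]=1+2=3, deg[12]=1+1=2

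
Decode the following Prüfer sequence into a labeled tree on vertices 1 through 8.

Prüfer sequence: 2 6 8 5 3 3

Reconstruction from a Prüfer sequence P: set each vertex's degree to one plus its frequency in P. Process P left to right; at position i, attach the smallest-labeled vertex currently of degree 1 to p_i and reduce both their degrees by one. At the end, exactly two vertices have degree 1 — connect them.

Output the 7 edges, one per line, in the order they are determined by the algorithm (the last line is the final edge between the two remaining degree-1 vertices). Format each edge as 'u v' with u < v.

Initial degrees: {1:1, 2:2, 3:3, 4:1, 5:2, 6:2, 7:1, 8:2}
Step 1: smallest deg-1 vertex = 1, p_1 = 2. Add edge {1,2}. Now deg[1]=0, deg[2]=1.
Step 2: smallest deg-1 vertex = 2, p_2 = 6. Add edge {2,6}. Now deg[2]=0, deg[6]=1.
Step 3: smallest deg-1 vertex = 4, p_3 = 8. Add edge {4,8}. Now deg[4]=0, deg[8]=1.
Step 4: smallest deg-1 vertex = 6, p_4 = 5. Add edge {5,6}. Now deg[6]=0, deg[5]=1.
Step 5: smallest deg-1 vertex = 5, p_5 = 3. Add edge {3,5}. Now deg[5]=0, deg[3]=2.
Step 6: smallest deg-1 vertex = 7, p_6 = 3. Add edge {3,7}. Now deg[7]=0, deg[3]=1.
Final: two remaining deg-1 vertices are 3, 8. Add edge {3,8}.

Answer: 1 2
2 6
4 8
5 6
3 5
3 7
3 8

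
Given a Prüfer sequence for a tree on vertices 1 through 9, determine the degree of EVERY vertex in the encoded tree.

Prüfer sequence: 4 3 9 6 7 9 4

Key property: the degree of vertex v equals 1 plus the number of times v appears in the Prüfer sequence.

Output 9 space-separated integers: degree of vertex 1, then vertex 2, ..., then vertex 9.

p_1 = 4: count[4] becomes 1
p_2 = 3: count[3] becomes 1
p_3 = 9: count[9] becomes 1
p_4 = 6: count[6] becomes 1
p_5 = 7: count[7] becomes 1
p_6 = 9: count[9] becomes 2
p_7 = 4: count[4] becomes 2
Degrees (1 + count): deg[1]=1+0=1, deg[2]=1+0=1, deg[3]=1+1=2, deg[4]=1+2=3, deg[5]=1+0=1, deg[6]=1+1=2, deg[7]=1+1=2, deg[8]=1+0=1, deg[9]=1+2=3

Answer: 1 1 2 3 1 2 2 1 3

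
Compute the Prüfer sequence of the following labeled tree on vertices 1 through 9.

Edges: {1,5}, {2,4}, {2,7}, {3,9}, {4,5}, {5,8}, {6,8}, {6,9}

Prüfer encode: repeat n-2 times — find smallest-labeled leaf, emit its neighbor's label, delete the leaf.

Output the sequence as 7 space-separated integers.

Step 1: leaves = {1,3,7}. Remove smallest leaf 1, emit neighbor 5.
Step 2: leaves = {3,7}. Remove smallest leaf 3, emit neighbor 9.
Step 3: leaves = {7,9}. Remove smallest leaf 7, emit neighbor 2.
Step 4: leaves = {2,9}. Remove smallest leaf 2, emit neighbor 4.
Step 5: leaves = {4,9}. Remove smallest leaf 4, emit neighbor 5.
Step 6: leaves = {5,9}. Remove smallest leaf 5, emit neighbor 8.
Step 7: leaves = {8,9}. Remove smallest leaf 8, emit neighbor 6.
Done: 2 vertices remain (6, 9). Sequence = [5 9 2 4 5 8 6]

Answer: 5 9 2 4 5 8 6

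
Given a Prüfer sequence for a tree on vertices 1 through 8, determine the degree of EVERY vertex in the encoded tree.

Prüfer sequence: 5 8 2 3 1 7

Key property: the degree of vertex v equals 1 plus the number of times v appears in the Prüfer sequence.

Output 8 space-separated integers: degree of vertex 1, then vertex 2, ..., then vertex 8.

p_1 = 5: count[5] becomes 1
p_2 = 8: count[8] becomes 1
p_3 = 2: count[2] becomes 1
p_4 = 3: count[3] becomes 1
p_5 = 1: count[1] becomes 1
p_6 = 7: count[7] becomes 1
Degrees (1 + count): deg[1]=1+1=2, deg[2]=1+1=2, deg[3]=1+1=2, deg[4]=1+0=1, deg[5]=1+1=2, deg[6]=1+0=1, deg[7]=1+1=2, deg[8]=1+1=2

Answer: 2 2 2 1 2 1 2 2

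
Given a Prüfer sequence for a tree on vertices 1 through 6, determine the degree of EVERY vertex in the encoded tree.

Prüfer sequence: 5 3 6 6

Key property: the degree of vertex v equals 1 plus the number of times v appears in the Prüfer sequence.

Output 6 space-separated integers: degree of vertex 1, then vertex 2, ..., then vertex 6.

Answer: 1 1 2 1 2 3

Derivation:
p_1 = 5: count[5] becomes 1
p_2 = 3: count[3] becomes 1
p_3 = 6: count[6] becomes 1
p_4 = 6: count[6] becomes 2
Degrees (1 + count): deg[1]=1+0=1, deg[2]=1+0=1, deg[3]=1+1=2, deg[4]=1+0=1, deg[5]=1+1=2, deg[6]=1+2=3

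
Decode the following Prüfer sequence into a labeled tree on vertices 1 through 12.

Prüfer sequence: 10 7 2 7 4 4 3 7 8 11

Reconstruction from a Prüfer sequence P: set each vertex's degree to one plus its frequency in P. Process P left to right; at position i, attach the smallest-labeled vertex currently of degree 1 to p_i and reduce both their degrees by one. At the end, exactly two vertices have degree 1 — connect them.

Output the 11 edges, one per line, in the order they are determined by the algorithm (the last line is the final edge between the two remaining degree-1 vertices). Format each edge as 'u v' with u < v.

Answer: 1 10
5 7
2 6
2 7
4 9
4 10
3 4
3 7
7 8
8 11
11 12

Derivation:
Initial degrees: {1:1, 2:2, 3:2, 4:3, 5:1, 6:1, 7:4, 8:2, 9:1, 10:2, 11:2, 12:1}
Step 1: smallest deg-1 vertex = 1, p_1 = 10. Add edge {1,10}. Now deg[1]=0, deg[10]=1.
Step 2: smallest deg-1 vertex = 5, p_2 = 7. Add edge {5,7}. Now deg[5]=0, deg[7]=3.
Step 3: smallest deg-1 vertex = 6, p_3 = 2. Add edge {2,6}. Now deg[6]=0, deg[2]=1.
Step 4: smallest deg-1 vertex = 2, p_4 = 7. Add edge {2,7}. Now deg[2]=0, deg[7]=2.
Step 5: smallest deg-1 vertex = 9, p_5 = 4. Add edge {4,9}. Now deg[9]=0, deg[4]=2.
Step 6: smallest deg-1 vertex = 10, p_6 = 4. Add edge {4,10}. Now deg[10]=0, deg[4]=1.
Step 7: smallest deg-1 vertex = 4, p_7 = 3. Add edge {3,4}. Now deg[4]=0, deg[3]=1.
Step 8: smallest deg-1 vertex = 3, p_8 = 7. Add edge {3,7}. Now deg[3]=0, deg[7]=1.
Step 9: smallest deg-1 vertex = 7, p_9 = 8. Add edge {7,8}. Now deg[7]=0, deg[8]=1.
Step 10: smallest deg-1 vertex = 8, p_10 = 11. Add edge {8,11}. Now deg[8]=0, deg[11]=1.
Final: two remaining deg-1 vertices are 11, 12. Add edge {11,12}.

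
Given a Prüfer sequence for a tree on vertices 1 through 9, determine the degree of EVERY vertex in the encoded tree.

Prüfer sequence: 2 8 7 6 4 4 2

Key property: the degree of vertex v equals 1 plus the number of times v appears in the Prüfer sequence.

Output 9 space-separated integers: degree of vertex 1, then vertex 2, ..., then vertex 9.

Answer: 1 3 1 3 1 2 2 2 1

Derivation:
p_1 = 2: count[2] becomes 1
p_2 = 8: count[8] becomes 1
p_3 = 7: count[7] becomes 1
p_4 = 6: count[6] becomes 1
p_5 = 4: count[4] becomes 1
p_6 = 4: count[4] becomes 2
p_7 = 2: count[2] becomes 2
Degrees (1 + count): deg[1]=1+0=1, deg[2]=1+2=3, deg[3]=1+0=1, deg[4]=1+2=3, deg[5]=1+0=1, deg[6]=1+1=2, deg[7]=1+1=2, deg[8]=1+1=2, deg[9]=1+0=1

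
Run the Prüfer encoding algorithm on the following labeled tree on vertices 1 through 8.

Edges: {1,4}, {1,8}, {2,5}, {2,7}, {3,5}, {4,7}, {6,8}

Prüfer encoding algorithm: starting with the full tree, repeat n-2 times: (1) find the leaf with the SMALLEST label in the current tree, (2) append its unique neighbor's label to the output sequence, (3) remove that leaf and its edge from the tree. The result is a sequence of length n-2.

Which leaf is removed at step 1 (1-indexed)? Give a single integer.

Answer: 3

Derivation:
Step 1: current leaves = {3,6}. Remove leaf 3 (neighbor: 5).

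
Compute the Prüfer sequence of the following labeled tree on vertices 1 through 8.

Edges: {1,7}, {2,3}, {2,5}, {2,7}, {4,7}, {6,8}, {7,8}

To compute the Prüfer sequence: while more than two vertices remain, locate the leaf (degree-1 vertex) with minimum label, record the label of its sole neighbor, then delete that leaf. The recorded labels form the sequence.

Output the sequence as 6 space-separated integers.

Step 1: leaves = {1,3,4,5,6}. Remove smallest leaf 1, emit neighbor 7.
Step 2: leaves = {3,4,5,6}. Remove smallest leaf 3, emit neighbor 2.
Step 3: leaves = {4,5,6}. Remove smallest leaf 4, emit neighbor 7.
Step 4: leaves = {5,6}. Remove smallest leaf 5, emit neighbor 2.
Step 5: leaves = {2,6}. Remove smallest leaf 2, emit neighbor 7.
Step 6: leaves = {6,7}. Remove smallest leaf 6, emit neighbor 8.
Done: 2 vertices remain (7, 8). Sequence = [7 2 7 2 7 8]

Answer: 7 2 7 2 7 8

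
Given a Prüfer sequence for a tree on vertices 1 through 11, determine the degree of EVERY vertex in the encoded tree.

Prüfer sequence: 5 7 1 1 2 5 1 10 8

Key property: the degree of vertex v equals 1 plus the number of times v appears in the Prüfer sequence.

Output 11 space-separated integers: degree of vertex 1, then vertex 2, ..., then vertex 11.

p_1 = 5: count[5] becomes 1
p_2 = 7: count[7] becomes 1
p_3 = 1: count[1] becomes 1
p_4 = 1: count[1] becomes 2
p_5 = 2: count[2] becomes 1
p_6 = 5: count[5] becomes 2
p_7 = 1: count[1] becomes 3
p_8 = 10: count[10] becomes 1
p_9 = 8: count[8] becomes 1
Degrees (1 + count): deg[1]=1+3=4, deg[2]=1+1=2, deg[3]=1+0=1, deg[4]=1+0=1, deg[5]=1+2=3, deg[6]=1+0=1, deg[7]=1+1=2, deg[8]=1+1=2, deg[9]=1+0=1, deg[10]=1+1=2, deg[11]=1+0=1

Answer: 4 2 1 1 3 1 2 2 1 2 1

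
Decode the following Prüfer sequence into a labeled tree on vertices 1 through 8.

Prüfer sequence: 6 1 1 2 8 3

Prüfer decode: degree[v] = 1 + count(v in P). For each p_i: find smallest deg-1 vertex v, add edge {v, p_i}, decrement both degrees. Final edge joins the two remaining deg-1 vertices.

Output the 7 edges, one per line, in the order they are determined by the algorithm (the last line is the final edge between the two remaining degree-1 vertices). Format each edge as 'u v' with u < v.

Answer: 4 6
1 5
1 6
1 2
2 8
3 7
3 8

Derivation:
Initial degrees: {1:3, 2:2, 3:2, 4:1, 5:1, 6:2, 7:1, 8:2}
Step 1: smallest deg-1 vertex = 4, p_1 = 6. Add edge {4,6}. Now deg[4]=0, deg[6]=1.
Step 2: smallest deg-1 vertex = 5, p_2 = 1. Add edge {1,5}. Now deg[5]=0, deg[1]=2.
Step 3: smallest deg-1 vertex = 6, p_3 = 1. Add edge {1,6}. Now deg[6]=0, deg[1]=1.
Step 4: smallest deg-1 vertex = 1, p_4 = 2. Add edge {1,2}. Now deg[1]=0, deg[2]=1.
Step 5: smallest deg-1 vertex = 2, p_5 = 8. Add edge {2,8}. Now deg[2]=0, deg[8]=1.
Step 6: smallest deg-1 vertex = 7, p_6 = 3. Add edge {3,7}. Now deg[7]=0, deg[3]=1.
Final: two remaining deg-1 vertices are 3, 8. Add edge {3,8}.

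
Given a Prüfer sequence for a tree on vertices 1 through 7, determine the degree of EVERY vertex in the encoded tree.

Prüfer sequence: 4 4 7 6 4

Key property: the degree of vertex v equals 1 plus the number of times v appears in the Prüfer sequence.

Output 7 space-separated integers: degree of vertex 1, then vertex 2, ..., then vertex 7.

p_1 = 4: count[4] becomes 1
p_2 = 4: count[4] becomes 2
p_3 = 7: count[7] becomes 1
p_4 = 6: count[6] becomes 1
p_5 = 4: count[4] becomes 3
Degrees (1 + count): deg[1]=1+0=1, deg[2]=1+0=1, deg[3]=1+0=1, deg[4]=1+3=4, deg[5]=1+0=1, deg[6]=1+1=2, deg[7]=1+1=2

Answer: 1 1 1 4 1 2 2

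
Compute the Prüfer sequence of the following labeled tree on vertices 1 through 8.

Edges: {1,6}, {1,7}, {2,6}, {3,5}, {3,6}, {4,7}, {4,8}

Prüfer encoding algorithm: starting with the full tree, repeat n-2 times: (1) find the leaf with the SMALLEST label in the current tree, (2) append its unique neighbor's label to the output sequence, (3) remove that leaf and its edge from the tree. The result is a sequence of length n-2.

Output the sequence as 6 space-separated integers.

Answer: 6 3 6 1 7 4

Derivation:
Step 1: leaves = {2,5,8}. Remove smallest leaf 2, emit neighbor 6.
Step 2: leaves = {5,8}. Remove smallest leaf 5, emit neighbor 3.
Step 3: leaves = {3,8}. Remove smallest leaf 3, emit neighbor 6.
Step 4: leaves = {6,8}. Remove smallest leaf 6, emit neighbor 1.
Step 5: leaves = {1,8}. Remove smallest leaf 1, emit neighbor 7.
Step 6: leaves = {7,8}. Remove smallest leaf 7, emit neighbor 4.
Done: 2 vertices remain (4, 8). Sequence = [6 3 6 1 7 4]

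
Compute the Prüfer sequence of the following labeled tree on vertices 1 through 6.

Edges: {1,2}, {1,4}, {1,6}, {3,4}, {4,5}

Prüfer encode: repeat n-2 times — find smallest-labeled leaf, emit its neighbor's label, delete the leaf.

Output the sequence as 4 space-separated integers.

Answer: 1 4 4 1

Derivation:
Step 1: leaves = {2,3,5,6}. Remove smallest leaf 2, emit neighbor 1.
Step 2: leaves = {3,5,6}. Remove smallest leaf 3, emit neighbor 4.
Step 3: leaves = {5,6}. Remove smallest leaf 5, emit neighbor 4.
Step 4: leaves = {4,6}. Remove smallest leaf 4, emit neighbor 1.
Done: 2 vertices remain (1, 6). Sequence = [1 4 4 1]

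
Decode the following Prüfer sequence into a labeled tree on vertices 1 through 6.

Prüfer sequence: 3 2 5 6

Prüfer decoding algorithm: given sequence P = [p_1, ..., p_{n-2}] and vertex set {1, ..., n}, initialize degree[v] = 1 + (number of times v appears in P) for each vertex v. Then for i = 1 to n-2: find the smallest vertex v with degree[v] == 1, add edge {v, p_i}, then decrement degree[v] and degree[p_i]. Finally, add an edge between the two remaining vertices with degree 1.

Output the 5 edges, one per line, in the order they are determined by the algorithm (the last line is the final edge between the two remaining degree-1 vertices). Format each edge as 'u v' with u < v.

Answer: 1 3
2 3
2 5
4 6
5 6

Derivation:
Initial degrees: {1:1, 2:2, 3:2, 4:1, 5:2, 6:2}
Step 1: smallest deg-1 vertex = 1, p_1 = 3. Add edge {1,3}. Now deg[1]=0, deg[3]=1.
Step 2: smallest deg-1 vertex = 3, p_2 = 2. Add edge {2,3}. Now deg[3]=0, deg[2]=1.
Step 3: smallest deg-1 vertex = 2, p_3 = 5. Add edge {2,5}. Now deg[2]=0, deg[5]=1.
Step 4: smallest deg-1 vertex = 4, p_4 = 6. Add edge {4,6}. Now deg[4]=0, deg[6]=1.
Final: two remaining deg-1 vertices are 5, 6. Add edge {5,6}.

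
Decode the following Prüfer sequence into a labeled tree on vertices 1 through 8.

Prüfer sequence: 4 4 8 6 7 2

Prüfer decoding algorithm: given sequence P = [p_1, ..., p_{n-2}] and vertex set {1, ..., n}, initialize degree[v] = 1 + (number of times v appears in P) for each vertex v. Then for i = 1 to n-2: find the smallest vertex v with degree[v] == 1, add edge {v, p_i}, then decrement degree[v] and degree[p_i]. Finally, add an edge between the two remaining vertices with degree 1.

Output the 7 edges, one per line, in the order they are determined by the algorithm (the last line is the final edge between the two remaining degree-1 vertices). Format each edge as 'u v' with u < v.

Initial degrees: {1:1, 2:2, 3:1, 4:3, 5:1, 6:2, 7:2, 8:2}
Step 1: smallest deg-1 vertex = 1, p_1 = 4. Add edge {1,4}. Now deg[1]=0, deg[4]=2.
Step 2: smallest deg-1 vertex = 3, p_2 = 4. Add edge {3,4}. Now deg[3]=0, deg[4]=1.
Step 3: smallest deg-1 vertex = 4, p_3 = 8. Add edge {4,8}. Now deg[4]=0, deg[8]=1.
Step 4: smallest deg-1 vertex = 5, p_4 = 6. Add edge {5,6}. Now deg[5]=0, deg[6]=1.
Step 5: smallest deg-1 vertex = 6, p_5 = 7. Add edge {6,7}. Now deg[6]=0, deg[7]=1.
Step 6: smallest deg-1 vertex = 7, p_6 = 2. Add edge {2,7}. Now deg[7]=0, deg[2]=1.
Final: two remaining deg-1 vertices are 2, 8. Add edge {2,8}.

Answer: 1 4
3 4
4 8
5 6
6 7
2 7
2 8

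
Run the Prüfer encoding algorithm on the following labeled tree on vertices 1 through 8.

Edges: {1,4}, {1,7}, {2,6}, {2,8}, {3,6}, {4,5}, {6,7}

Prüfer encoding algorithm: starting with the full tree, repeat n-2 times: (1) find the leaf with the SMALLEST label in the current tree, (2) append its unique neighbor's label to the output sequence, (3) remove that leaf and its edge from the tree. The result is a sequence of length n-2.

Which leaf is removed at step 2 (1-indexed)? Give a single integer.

Answer: 5

Derivation:
Step 1: current leaves = {3,5,8}. Remove leaf 3 (neighbor: 6).
Step 2: current leaves = {5,8}. Remove leaf 5 (neighbor: 4).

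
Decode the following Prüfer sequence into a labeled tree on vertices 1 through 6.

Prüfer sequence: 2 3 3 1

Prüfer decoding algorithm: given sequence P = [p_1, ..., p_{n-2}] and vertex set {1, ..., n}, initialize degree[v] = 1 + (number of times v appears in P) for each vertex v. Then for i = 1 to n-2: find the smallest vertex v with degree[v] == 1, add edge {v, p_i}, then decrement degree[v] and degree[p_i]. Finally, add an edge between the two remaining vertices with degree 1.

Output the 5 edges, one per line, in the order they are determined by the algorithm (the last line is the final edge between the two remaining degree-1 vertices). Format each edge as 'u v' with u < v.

Initial degrees: {1:2, 2:2, 3:3, 4:1, 5:1, 6:1}
Step 1: smallest deg-1 vertex = 4, p_1 = 2. Add edge {2,4}. Now deg[4]=0, deg[2]=1.
Step 2: smallest deg-1 vertex = 2, p_2 = 3. Add edge {2,3}. Now deg[2]=0, deg[3]=2.
Step 3: smallest deg-1 vertex = 5, p_3 = 3. Add edge {3,5}. Now deg[5]=0, deg[3]=1.
Step 4: smallest deg-1 vertex = 3, p_4 = 1. Add edge {1,3}. Now deg[3]=0, deg[1]=1.
Final: two remaining deg-1 vertices are 1, 6. Add edge {1,6}.

Answer: 2 4
2 3
3 5
1 3
1 6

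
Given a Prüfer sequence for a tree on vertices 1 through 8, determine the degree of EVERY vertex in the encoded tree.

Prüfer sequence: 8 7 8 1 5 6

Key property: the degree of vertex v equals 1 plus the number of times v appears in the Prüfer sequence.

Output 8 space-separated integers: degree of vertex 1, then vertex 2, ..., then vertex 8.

Answer: 2 1 1 1 2 2 2 3

Derivation:
p_1 = 8: count[8] becomes 1
p_2 = 7: count[7] becomes 1
p_3 = 8: count[8] becomes 2
p_4 = 1: count[1] becomes 1
p_5 = 5: count[5] becomes 1
p_6 = 6: count[6] becomes 1
Degrees (1 + count): deg[1]=1+1=2, deg[2]=1+0=1, deg[3]=1+0=1, deg[4]=1+0=1, deg[5]=1+1=2, deg[6]=1+1=2, deg[7]=1+1=2, deg[8]=1+2=3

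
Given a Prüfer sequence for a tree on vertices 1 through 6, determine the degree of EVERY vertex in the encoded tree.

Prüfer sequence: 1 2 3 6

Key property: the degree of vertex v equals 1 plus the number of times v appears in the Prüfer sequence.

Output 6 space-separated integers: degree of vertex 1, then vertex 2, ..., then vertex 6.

p_1 = 1: count[1] becomes 1
p_2 = 2: count[2] becomes 1
p_3 = 3: count[3] becomes 1
p_4 = 6: count[6] becomes 1
Degrees (1 + count): deg[1]=1+1=2, deg[2]=1+1=2, deg[3]=1+1=2, deg[4]=1+0=1, deg[5]=1+0=1, deg[6]=1+1=2

Answer: 2 2 2 1 1 2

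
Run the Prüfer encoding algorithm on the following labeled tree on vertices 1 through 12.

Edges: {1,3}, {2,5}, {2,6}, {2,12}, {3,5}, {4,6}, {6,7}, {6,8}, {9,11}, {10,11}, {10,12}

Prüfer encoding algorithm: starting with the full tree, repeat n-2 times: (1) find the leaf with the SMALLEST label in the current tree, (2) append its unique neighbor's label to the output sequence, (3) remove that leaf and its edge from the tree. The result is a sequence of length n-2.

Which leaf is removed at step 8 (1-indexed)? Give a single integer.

Answer: 2

Derivation:
Step 1: current leaves = {1,4,7,8,9}. Remove leaf 1 (neighbor: 3).
Step 2: current leaves = {3,4,7,8,9}. Remove leaf 3 (neighbor: 5).
Step 3: current leaves = {4,5,7,8,9}. Remove leaf 4 (neighbor: 6).
Step 4: current leaves = {5,7,8,9}. Remove leaf 5 (neighbor: 2).
Step 5: current leaves = {7,8,9}. Remove leaf 7 (neighbor: 6).
Step 6: current leaves = {8,9}. Remove leaf 8 (neighbor: 6).
Step 7: current leaves = {6,9}. Remove leaf 6 (neighbor: 2).
Step 8: current leaves = {2,9}. Remove leaf 2 (neighbor: 12).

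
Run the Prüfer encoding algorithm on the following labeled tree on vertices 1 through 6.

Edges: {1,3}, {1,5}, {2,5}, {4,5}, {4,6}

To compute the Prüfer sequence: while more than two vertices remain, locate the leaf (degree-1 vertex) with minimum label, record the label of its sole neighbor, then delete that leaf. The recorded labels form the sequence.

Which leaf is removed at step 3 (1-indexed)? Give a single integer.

Step 1: current leaves = {2,3,6}. Remove leaf 2 (neighbor: 5).
Step 2: current leaves = {3,6}. Remove leaf 3 (neighbor: 1).
Step 3: current leaves = {1,6}. Remove leaf 1 (neighbor: 5).

Answer: 1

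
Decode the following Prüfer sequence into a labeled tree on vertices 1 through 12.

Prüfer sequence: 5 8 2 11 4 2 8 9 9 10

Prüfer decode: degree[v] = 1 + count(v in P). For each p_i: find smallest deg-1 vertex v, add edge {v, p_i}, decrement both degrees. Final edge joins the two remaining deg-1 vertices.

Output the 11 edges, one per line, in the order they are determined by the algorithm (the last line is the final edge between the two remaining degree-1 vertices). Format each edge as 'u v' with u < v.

Initial degrees: {1:1, 2:3, 3:1, 4:2, 5:2, 6:1, 7:1, 8:3, 9:3, 10:2, 11:2, 12:1}
Step 1: smallest deg-1 vertex = 1, p_1 = 5. Add edge {1,5}. Now deg[1]=0, deg[5]=1.
Step 2: smallest deg-1 vertex = 3, p_2 = 8. Add edge {3,8}. Now deg[3]=0, deg[8]=2.
Step 3: smallest deg-1 vertex = 5, p_3 = 2. Add edge {2,5}. Now deg[5]=0, deg[2]=2.
Step 4: smallest deg-1 vertex = 6, p_4 = 11. Add edge {6,11}. Now deg[6]=0, deg[11]=1.
Step 5: smallest deg-1 vertex = 7, p_5 = 4. Add edge {4,7}. Now deg[7]=0, deg[4]=1.
Step 6: smallest deg-1 vertex = 4, p_6 = 2. Add edge {2,4}. Now deg[4]=0, deg[2]=1.
Step 7: smallest deg-1 vertex = 2, p_7 = 8. Add edge {2,8}. Now deg[2]=0, deg[8]=1.
Step 8: smallest deg-1 vertex = 8, p_8 = 9. Add edge {8,9}. Now deg[8]=0, deg[9]=2.
Step 9: smallest deg-1 vertex = 11, p_9 = 9. Add edge {9,11}. Now deg[11]=0, deg[9]=1.
Step 10: smallest deg-1 vertex = 9, p_10 = 10. Add edge {9,10}. Now deg[9]=0, deg[10]=1.
Final: two remaining deg-1 vertices are 10, 12. Add edge {10,12}.

Answer: 1 5
3 8
2 5
6 11
4 7
2 4
2 8
8 9
9 11
9 10
10 12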